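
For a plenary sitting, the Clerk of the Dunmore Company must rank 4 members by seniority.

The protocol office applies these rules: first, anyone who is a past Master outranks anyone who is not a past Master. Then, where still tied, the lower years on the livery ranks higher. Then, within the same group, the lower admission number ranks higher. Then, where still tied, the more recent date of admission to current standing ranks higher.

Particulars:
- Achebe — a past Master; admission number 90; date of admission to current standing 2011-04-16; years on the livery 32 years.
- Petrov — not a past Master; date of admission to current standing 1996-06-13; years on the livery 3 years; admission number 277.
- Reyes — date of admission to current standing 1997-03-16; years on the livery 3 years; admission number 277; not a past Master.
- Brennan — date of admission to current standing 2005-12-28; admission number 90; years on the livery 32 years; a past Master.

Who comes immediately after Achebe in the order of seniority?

By the first rule: Achebe and Brennan (both a past Master); then Reyes and Petrov (both not a past Master).
Achebe and Brennan both have years on the livery 32 years, so the next rule applies.
Achebe and Brennan both have admission number 90, so the next rule applies.
Among Achebe and Brennan, by date of admission to current standing (later first): Achebe (2011-04-16) before Brennan (2005-12-28).
Reyes and Petrov both have years on the livery 3 years, so the next rule applies.
Reyes and Petrov both have admission number 277, so the next rule applies.
Among Reyes and Petrov, by date of admission to current standing (later first): Reyes (1997-03-16) before Petrov (1996-06-13).
Order: Achebe, Brennan, Reyes, Petrov.

Brennan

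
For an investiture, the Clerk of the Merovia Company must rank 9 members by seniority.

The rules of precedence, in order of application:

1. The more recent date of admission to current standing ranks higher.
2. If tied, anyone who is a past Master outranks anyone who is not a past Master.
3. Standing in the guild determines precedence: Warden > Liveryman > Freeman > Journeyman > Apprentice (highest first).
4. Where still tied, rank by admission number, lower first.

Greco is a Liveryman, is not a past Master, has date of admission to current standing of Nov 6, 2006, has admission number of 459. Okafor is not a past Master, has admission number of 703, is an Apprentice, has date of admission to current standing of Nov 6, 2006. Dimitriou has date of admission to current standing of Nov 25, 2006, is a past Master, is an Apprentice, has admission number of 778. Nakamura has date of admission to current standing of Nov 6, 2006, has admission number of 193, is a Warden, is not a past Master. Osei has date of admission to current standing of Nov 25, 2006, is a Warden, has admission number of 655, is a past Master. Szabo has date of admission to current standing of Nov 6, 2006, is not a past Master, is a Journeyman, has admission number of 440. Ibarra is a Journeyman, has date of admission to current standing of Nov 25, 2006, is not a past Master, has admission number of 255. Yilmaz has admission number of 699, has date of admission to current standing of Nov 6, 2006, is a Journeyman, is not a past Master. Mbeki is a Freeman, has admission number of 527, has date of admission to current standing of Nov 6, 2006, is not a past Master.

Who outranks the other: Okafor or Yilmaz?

Yilmaz

By date of admission to current standing (later first): Osei, Dimitriou and Ibarra (each Nov 25, 2006); then Nakamura, Greco, Mbeki, Szabo, Yilmaz and Okafor (each Nov 6, 2006).
Among Osei, Dimitriou and Ibarra, a past Master before not a past Master: Osei and Dimitriou (a past Master) before Ibarra (not a past Master).
Among Osei and Dimitriou, by standing in the guild: Osei (Warden) before Dimitriou (Apprentice).
Nakamura, Greco, Mbeki, Szabo, Yilmaz and Okafor are each not a past Master, so the next rule applies.
Among Nakamura, Greco, Mbeki, Szabo, Yilmaz and Okafor, by standing in the guild: Nakamura (Warden) before Greco (Liveryman) before Mbeki (Freeman) before Szabo and Yilmaz (Journeyman) before Okafor (Apprentice).
Among Szabo and Yilmaz, by admission number (lower first): Szabo (440) before Yilmaz (699).
So Yilmaz takes precedence.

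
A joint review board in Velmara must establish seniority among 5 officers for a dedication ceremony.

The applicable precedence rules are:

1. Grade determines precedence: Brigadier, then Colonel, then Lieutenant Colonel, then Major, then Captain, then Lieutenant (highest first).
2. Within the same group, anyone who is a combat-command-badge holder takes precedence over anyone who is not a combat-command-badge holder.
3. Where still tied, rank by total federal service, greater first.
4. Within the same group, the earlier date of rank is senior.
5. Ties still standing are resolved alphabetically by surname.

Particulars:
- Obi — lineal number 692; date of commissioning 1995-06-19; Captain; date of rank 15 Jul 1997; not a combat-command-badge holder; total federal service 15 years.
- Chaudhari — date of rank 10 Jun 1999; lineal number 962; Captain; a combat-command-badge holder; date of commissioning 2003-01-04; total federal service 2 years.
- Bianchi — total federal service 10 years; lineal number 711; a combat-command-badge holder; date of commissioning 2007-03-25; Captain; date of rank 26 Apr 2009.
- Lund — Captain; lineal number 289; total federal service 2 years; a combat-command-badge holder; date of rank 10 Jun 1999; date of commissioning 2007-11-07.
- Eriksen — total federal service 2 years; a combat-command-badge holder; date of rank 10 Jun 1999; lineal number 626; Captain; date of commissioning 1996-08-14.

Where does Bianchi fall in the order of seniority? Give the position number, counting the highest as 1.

By grade: Bianchi, Chaudhari, Eriksen, Lund and Obi (Captain).
Among Bianchi, Chaudhari, Eriksen, Lund and Obi, a combat-command-badge holder before not a combat-command-badge holder: Bianchi, Chaudhari, Eriksen and Lund (a combat-command-badge holder) before Obi (not a combat-command-badge holder).
Among Bianchi, Chaudhari, Eriksen and Lund, by total federal service (higher first): Bianchi (10 years) before Chaudhari, Eriksen and Lund (2 years).
Chaudhari, Eriksen and Lund all have date of rank 10 Jun 1999, so the next rule applies.
Among Chaudhari, Eriksen and Lund, alphabetically by surname: Chaudhari before Eriksen before Lund.
Order: Bianchi, Chaudhari, Eriksen, Lund, Obi. So position 1.

1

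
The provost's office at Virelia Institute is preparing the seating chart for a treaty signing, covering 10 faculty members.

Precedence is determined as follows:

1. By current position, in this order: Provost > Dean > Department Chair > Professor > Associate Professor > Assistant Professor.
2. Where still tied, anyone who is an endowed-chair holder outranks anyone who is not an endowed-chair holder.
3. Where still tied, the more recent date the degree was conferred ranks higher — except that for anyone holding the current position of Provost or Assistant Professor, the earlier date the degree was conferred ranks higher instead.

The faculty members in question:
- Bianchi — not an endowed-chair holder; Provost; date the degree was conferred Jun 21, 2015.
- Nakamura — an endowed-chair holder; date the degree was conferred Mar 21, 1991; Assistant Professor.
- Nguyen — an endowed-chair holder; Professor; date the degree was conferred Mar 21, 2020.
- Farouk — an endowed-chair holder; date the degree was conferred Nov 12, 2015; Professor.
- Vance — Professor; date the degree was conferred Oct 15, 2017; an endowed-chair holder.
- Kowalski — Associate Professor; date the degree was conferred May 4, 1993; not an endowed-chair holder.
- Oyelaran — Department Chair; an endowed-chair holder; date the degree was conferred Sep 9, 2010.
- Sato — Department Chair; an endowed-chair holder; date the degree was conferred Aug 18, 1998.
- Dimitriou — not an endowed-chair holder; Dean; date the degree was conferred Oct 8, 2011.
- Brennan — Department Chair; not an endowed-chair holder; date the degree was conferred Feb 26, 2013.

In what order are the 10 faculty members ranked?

By current position: Bianchi (Provost); then Dimitriou (Dean); then Oyelaran, Sato and Brennan (Department Chair); then Nguyen, Vance and Farouk (Professor); then Kowalski (Associate Professor); then Nakamura (Assistant Professor).
Among Oyelaran, Sato and Brennan, an endowed-chair holder before not an endowed-chair holder: Oyelaran and Sato (an endowed-chair holder) before Brennan (not an endowed-chair holder).
Among Oyelaran and Sato, by date the degree was conferred (later first): Oyelaran (Sep 9, 2010) before Sato (Aug 18, 1998).
Nguyen, Vance and Farouk are each an endowed-chair holder, so the next rule applies.
Among Nguyen, Vance and Farouk, by date the degree was conferred (later first): Nguyen (Mar 21, 2020) before Vance (Oct 15, 2017) before Farouk (Nov 12, 2015).
Full order: Bianchi, Dimitriou, Oyelaran, Sato, Brennan, Nguyen, Vance, Farouk, Kowalski, Nakamura.

Bianchi, Dimitriou, Oyelaran, Sato, Brennan, Nguyen, Vance, Farouk, Kowalski, Nakamura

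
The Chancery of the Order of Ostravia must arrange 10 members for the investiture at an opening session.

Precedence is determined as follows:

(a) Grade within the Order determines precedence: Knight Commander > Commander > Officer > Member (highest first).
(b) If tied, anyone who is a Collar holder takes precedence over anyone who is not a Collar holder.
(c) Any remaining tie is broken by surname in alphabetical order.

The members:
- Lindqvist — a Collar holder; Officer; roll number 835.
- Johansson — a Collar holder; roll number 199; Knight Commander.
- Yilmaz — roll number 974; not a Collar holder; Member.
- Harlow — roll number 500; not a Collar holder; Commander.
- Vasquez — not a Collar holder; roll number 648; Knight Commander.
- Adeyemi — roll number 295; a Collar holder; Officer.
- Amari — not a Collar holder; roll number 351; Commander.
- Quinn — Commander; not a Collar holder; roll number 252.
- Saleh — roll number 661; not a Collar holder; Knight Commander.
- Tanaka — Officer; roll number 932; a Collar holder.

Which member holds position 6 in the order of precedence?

Quinn

By grade within the Order: Johansson, Saleh and Vasquez (Knight Commander); then Amari, Harlow and Quinn (Commander); then Adeyemi, Lindqvist and Tanaka (Officer); then Yilmaz (Member).
Among Johansson, Saleh and Vasquez, a Collar holder before not a Collar holder: Johansson (a Collar holder) before Saleh and Vasquez (not a Collar holder).
Among Saleh and Vasquez, alphabetically by surname: Saleh before Vasquez.
Amari, Harlow and Quinn are each not a Collar holder, so the next rule applies.
Among Amari, Harlow and Quinn, alphabetically by surname: Amari before Harlow before Quinn.
Adeyemi, Lindqvist and Tanaka are each a Collar holder, so the next rule applies.
Among Adeyemi, Lindqvist and Tanaka, alphabetically by surname: Adeyemi before Lindqvist before Tanaka.
Order: Johansson, Saleh, Vasquez, Amari, Harlow, Quinn, Adeyemi, Lindqvist, Tanaka, Yilmaz.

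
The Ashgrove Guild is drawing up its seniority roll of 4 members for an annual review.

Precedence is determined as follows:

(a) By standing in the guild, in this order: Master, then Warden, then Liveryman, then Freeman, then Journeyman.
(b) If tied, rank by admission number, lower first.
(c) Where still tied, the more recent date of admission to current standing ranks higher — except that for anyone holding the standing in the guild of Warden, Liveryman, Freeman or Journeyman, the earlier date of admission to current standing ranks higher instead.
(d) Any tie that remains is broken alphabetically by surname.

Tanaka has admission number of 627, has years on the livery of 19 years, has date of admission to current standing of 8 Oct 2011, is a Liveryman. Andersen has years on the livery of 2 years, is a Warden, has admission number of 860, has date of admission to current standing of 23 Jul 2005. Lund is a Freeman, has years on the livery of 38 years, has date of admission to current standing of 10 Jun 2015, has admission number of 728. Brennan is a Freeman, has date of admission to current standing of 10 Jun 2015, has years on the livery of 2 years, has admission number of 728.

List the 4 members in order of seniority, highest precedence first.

By standing in the guild: Andersen (Warden); then Tanaka (Liveryman); then Brennan and Lund (Freeman).
Brennan and Lund both have admission number 728, so the next rule applies.
Brennan and Lund both have date of admission to current standing 10 Jun 2015, so the next rule applies.
Among Brennan and Lund, alphabetically by surname: Brennan before Lund.
Full order: Andersen, Tanaka, Brennan, Lund.

Andersen, Tanaka, Brennan, Lund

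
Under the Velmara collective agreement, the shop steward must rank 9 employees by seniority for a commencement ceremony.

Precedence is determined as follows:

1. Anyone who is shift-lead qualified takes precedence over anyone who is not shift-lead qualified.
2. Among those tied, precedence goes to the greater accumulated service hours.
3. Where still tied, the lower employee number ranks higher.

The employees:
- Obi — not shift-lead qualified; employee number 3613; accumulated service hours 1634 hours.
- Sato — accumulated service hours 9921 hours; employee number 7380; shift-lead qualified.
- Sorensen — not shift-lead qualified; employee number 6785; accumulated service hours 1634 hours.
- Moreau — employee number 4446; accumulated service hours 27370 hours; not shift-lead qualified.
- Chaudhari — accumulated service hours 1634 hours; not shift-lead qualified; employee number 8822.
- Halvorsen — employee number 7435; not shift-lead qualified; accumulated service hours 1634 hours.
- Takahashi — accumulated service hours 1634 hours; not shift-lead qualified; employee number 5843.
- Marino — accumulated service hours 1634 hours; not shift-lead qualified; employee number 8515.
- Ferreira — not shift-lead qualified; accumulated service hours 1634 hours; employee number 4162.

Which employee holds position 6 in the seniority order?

By the first rule: Sato (shift-lead qualified); then Moreau, Obi, Ferreira, Takahashi, Sorensen, Halvorsen, Marino and Chaudhari (each not shift-lead qualified).
Among Moreau, Obi, Ferreira, Takahashi, Sorensen, Halvorsen, Marino and Chaudhari, by accumulated service hours (higher first): Moreau (27370 hours) before Obi, Ferreira, Takahashi, Sorensen, Halvorsen, Marino and Chaudhari (1634 hours).
Among Obi, Ferreira, Takahashi, Sorensen, Halvorsen, Marino and Chaudhari, by employee number (lower first): Obi (3613) before Ferreira (4162) before Takahashi (5843) before Sorensen (6785) before Halvorsen (7435) before Marino (8515) before Chaudhari (8822).
Order: Sato, Moreau, Obi, Ferreira, Takahashi, Sorensen, Halvorsen, Marino, Chaudhari.

Sorensen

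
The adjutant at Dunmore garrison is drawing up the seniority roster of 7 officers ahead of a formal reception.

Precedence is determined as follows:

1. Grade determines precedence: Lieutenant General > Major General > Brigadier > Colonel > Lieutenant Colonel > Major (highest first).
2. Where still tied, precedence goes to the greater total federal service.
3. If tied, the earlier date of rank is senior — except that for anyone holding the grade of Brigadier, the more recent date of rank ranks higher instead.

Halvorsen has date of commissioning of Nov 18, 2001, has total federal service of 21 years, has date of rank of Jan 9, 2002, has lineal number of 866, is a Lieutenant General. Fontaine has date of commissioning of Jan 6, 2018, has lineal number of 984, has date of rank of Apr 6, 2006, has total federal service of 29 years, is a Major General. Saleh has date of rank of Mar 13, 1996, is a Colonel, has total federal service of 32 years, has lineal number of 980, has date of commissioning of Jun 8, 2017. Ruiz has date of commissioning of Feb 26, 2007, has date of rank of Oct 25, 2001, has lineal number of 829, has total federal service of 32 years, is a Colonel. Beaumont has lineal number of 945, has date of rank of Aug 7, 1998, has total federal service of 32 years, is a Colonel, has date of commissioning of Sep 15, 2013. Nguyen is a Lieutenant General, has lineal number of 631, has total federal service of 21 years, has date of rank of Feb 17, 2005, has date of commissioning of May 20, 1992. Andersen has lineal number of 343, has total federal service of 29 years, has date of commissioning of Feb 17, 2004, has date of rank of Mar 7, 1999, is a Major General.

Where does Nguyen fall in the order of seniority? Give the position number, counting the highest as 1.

By grade: Halvorsen and Nguyen (Lieutenant General); then Andersen and Fontaine (Major General); then Saleh, Beaumont and Ruiz (Colonel).
Halvorsen and Nguyen both have total federal service 21 years, so the next rule applies.
Among Halvorsen and Nguyen, by date of rank (earlier first): Halvorsen (Jan 9, 2002) before Nguyen (Feb 17, 2005).
Andersen and Fontaine both have total federal service 29 years, so the next rule applies.
Among Andersen and Fontaine, by date of rank (earlier first): Andersen (Mar 7, 1999) before Fontaine (Apr 6, 2006).
Saleh, Beaumont and Ruiz all have total federal service 32 years, so the next rule applies.
Among Saleh, Beaumont and Ruiz, by date of rank (earlier first): Saleh (Mar 13, 1996) before Beaumont (Aug 7, 1998) before Ruiz (Oct 25, 2001).
Order: Halvorsen, Nguyen, Andersen, Fontaine, Saleh, Beaumont, Ruiz. So position 2.

2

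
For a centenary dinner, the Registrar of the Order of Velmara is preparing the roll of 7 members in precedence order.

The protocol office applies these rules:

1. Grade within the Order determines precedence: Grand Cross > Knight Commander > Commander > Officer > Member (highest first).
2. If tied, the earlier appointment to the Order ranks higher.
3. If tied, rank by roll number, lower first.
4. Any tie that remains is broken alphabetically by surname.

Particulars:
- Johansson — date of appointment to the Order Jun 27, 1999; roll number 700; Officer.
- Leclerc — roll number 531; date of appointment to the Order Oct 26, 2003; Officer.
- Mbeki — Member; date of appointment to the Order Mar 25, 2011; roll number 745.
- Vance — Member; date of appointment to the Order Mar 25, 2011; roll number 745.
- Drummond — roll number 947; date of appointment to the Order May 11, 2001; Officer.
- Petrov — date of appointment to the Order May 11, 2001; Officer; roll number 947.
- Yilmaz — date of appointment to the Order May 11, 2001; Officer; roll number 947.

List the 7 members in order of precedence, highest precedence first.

Johansson, Drummond, Petrov, Yilmaz, Leclerc, Mbeki, Vance

By grade within the Order: Johansson, Drummond, Petrov, Yilmaz and Leclerc (Officer); then Mbeki and Vance (Member).
Among Johansson, Drummond, Petrov, Yilmaz and Leclerc, by date of appointment to the Order (earlier first): Johansson (Jun 27, 1999) before Drummond, Petrov and Yilmaz (May 11, 2001) before Leclerc (Oct 26, 2003).
Drummond, Petrov and Yilmaz all have roll number 947, so the next rule applies.
Among Drummond, Petrov and Yilmaz, alphabetically by surname: Drummond before Petrov before Yilmaz.
Mbeki and Vance both have date of appointment to the Order Mar 25, 2011, so the next rule applies.
Mbeki and Vance both have roll number 745, so the next rule applies.
Among Mbeki and Vance, alphabetically by surname: Mbeki before Vance.
Full order: Johansson, Drummond, Petrov, Yilmaz, Leclerc, Mbeki, Vance.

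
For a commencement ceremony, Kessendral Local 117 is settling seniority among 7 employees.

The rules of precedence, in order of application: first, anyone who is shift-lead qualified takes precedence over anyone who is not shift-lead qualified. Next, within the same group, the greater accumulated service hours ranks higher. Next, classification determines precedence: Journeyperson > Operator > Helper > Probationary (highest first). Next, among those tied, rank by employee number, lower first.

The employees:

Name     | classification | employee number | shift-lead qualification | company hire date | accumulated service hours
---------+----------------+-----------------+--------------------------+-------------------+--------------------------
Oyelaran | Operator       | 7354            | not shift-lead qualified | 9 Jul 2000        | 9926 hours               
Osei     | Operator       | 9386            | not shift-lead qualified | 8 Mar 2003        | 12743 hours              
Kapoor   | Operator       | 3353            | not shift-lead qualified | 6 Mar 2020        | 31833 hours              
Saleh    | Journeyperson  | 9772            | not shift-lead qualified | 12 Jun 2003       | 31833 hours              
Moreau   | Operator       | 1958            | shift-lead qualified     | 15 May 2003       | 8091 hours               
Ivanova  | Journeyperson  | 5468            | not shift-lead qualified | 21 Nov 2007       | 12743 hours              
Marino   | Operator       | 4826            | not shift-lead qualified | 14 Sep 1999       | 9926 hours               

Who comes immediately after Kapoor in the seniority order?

By the first rule: Moreau (shift-lead qualified); then Saleh, Kapoor, Ivanova, Osei, Marino and Oyelaran (each not shift-lead qualified).
Among Saleh, Kapoor, Ivanova, Osei, Marino and Oyelaran, by accumulated service hours (higher first): Saleh and Kapoor (31833 hours) before Ivanova and Osei (12743 hours) before Marino and Oyelaran (9926 hours).
Among Saleh and Kapoor, by classification: Saleh (Journeyperson) before Kapoor (Operator).
Among Ivanova and Osei, by classification: Ivanova (Journeyperson) before Osei (Operator).
Marino and Oyelaran are each Operator, so the next rule applies.
Among Marino and Oyelaran, by employee number (lower first): Marino (4826) before Oyelaran (7354).
Order: Moreau, Saleh, Kapoor, Ivanova, Osei, Marino, Oyelaran.

Ivanova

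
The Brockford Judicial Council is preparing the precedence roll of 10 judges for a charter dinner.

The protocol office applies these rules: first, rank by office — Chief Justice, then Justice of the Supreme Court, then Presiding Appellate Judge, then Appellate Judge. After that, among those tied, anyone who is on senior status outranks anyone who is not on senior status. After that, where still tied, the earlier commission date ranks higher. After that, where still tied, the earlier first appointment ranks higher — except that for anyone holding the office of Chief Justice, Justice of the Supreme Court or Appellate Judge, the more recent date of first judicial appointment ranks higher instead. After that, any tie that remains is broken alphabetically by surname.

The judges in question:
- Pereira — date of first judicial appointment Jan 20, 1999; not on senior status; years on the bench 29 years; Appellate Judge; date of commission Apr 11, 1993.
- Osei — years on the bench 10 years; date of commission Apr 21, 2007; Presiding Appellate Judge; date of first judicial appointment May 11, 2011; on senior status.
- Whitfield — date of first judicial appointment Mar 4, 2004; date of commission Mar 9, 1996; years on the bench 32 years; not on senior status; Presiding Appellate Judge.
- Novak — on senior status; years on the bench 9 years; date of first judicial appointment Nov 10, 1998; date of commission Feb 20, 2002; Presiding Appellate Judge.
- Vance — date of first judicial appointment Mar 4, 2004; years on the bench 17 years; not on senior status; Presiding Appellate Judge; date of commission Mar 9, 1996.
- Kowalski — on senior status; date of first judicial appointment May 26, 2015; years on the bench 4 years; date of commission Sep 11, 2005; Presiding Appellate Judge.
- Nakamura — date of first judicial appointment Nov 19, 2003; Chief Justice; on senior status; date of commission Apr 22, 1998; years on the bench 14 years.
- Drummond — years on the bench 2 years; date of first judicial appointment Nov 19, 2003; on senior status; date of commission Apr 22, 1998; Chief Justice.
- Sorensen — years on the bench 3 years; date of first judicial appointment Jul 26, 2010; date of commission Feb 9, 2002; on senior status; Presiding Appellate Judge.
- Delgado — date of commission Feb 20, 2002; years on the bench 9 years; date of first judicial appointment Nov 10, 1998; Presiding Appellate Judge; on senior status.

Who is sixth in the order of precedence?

Kowalski

By office: Drummond and Nakamura (Chief Justice); then Sorensen, Delgado, Novak, Kowalski, Osei, Vance and Whitfield (Presiding Appellate Judge); then Pereira (Appellate Judge).
Drummond and Nakamura are each on senior status, so the next rule applies.
Drummond and Nakamura both have date of commission Apr 22, 1998, so the next rule applies.
Drummond and Nakamura both have date of first judicial appointment Nov 19, 2003, so the next rule applies.
Among Drummond and Nakamura, alphabetically by surname: Drummond before Nakamura.
Among Sorensen, Delgado, Novak, Kowalski, Osei, Vance and Whitfield, on senior status before not on senior status: Sorensen, Delgado, Novak, Kowalski and Osei (on senior status) before Vance and Whitfield (not on senior status).
Among Sorensen, Delgado, Novak, Kowalski and Osei, by date of commission (earlier first): Sorensen (Feb 9, 2002) before Delgado and Novak (Feb 20, 2002) before Kowalski (Sep 11, 2005) before Osei (Apr 21, 2007).
Delgado and Novak both have date of first judicial appointment Nov 10, 1998, so the next rule applies.
Among Delgado and Novak, alphabetically by surname: Delgado before Novak.
Vance and Whitfield both have date of commission Mar 9, 1996, so the next rule applies.
Vance and Whitfield both have date of first judicial appointment Mar 4, 2004, so the next rule applies.
Among Vance and Whitfield, alphabetically by surname: Vance before Whitfield.
Order: Drummond, Nakamura, Sorensen, Delgado, Novak, Kowalski, Osei, Vance, Whitfield, Pereira.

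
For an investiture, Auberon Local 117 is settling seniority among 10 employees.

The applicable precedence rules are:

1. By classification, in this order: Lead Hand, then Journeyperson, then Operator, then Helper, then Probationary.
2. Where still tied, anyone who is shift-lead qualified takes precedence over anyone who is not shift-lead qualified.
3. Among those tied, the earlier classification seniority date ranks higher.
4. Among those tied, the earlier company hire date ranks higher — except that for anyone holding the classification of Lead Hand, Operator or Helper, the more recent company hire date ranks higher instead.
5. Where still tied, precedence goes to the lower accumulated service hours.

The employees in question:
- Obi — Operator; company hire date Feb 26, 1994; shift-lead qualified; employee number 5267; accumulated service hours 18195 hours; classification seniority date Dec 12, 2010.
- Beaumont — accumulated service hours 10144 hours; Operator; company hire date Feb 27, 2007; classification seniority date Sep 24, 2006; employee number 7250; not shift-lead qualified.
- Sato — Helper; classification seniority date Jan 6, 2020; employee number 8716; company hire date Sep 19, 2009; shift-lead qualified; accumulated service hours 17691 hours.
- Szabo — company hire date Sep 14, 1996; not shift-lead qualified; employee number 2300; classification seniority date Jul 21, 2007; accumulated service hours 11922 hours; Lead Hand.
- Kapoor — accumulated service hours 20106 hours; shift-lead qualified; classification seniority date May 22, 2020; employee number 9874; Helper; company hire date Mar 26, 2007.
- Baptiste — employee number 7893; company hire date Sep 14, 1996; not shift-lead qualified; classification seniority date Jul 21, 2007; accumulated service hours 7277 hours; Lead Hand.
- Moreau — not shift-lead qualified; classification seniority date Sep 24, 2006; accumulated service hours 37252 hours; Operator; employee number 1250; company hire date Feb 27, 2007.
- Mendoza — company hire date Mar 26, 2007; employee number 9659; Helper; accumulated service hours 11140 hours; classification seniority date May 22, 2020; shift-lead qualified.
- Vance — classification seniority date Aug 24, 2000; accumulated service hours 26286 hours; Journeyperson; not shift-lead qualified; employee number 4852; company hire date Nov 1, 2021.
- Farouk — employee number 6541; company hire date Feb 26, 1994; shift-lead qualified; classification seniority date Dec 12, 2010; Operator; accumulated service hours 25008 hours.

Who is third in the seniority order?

By classification: Baptiste and Szabo (Lead Hand); then Vance (Journeyperson); then Obi, Farouk, Beaumont and Moreau (Operator); then Sato, Mendoza and Kapoor (Helper).
Baptiste and Szabo are each not shift-lead qualified, so the next rule applies.
Baptiste and Szabo both have classification seniority date Jul 21, 2007, so the next rule applies.
Baptiste and Szabo both have company hire date Sep 14, 1996, so the next rule applies.
Among Baptiste and Szabo, by accumulated service hours (lower first): Baptiste (7277 hours) before Szabo (11922 hours).
Among Obi, Farouk, Beaumont and Moreau, shift-lead qualified before not shift-lead qualified: Obi and Farouk (shift-lead qualified) before Beaumont and Moreau (not shift-lead qualified).
Obi and Farouk both have classification seniority date Dec 12, 2010, so the next rule applies.
Obi and Farouk both have company hire date Feb 26, 1994, so the next rule applies.
Among Obi and Farouk, by accumulated service hours (lower first): Obi (18195 hours) before Farouk (25008 hours).
Beaumont and Moreau both have classification seniority date Sep 24, 2006, so the next rule applies.
Beaumont and Moreau both have company hire date Feb 27, 2007, so the next rule applies.
Among Beaumont and Moreau, by accumulated service hours (lower first): Beaumont (10144 hours) before Moreau (37252 hours).
Sato, Mendoza and Kapoor are each shift-lead qualified, so the next rule applies.
Among Sato, Mendoza and Kapoor, by classification seniority date (earlier first): Sato (Jan 6, 2020) before Mendoza and Kapoor (May 22, 2020).
Mendoza and Kapoor both have company hire date Mar 26, 2007, so the next rule applies.
Among Mendoza and Kapoor, by accumulated service hours (lower first): Mendoza (11140 hours) before Kapoor (20106 hours).
Order: Baptiste, Szabo, Vance, Obi, Farouk, Beaumont, Moreau, Sato, Mendoza, Kapoor.

Vance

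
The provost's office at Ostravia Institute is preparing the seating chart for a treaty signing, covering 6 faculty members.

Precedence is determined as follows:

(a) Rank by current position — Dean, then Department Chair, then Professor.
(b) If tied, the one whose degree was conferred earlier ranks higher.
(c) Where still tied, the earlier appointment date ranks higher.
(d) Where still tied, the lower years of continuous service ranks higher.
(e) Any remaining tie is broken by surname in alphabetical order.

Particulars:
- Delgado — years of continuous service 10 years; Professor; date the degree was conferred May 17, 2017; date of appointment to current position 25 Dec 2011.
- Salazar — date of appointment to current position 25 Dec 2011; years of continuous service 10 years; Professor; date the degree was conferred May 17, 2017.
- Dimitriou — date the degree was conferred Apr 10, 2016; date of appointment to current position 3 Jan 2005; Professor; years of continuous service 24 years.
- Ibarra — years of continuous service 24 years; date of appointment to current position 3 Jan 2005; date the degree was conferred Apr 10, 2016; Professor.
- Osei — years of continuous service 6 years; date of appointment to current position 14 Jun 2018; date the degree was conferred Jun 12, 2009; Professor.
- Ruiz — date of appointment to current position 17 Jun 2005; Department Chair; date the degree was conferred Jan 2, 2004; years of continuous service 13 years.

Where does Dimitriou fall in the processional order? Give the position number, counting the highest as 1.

By current position: Ruiz (Department Chair); then Osei, Dimitriou, Ibarra, Delgado and Salazar (Professor).
Among Osei, Dimitriou, Ibarra, Delgado and Salazar, by date the degree was conferred (earlier first): Osei (Jun 12, 2009) before Dimitriou and Ibarra (Apr 10, 2016) before Delgado and Salazar (May 17, 2017).
Dimitriou and Ibarra both have date of appointment to current position 3 Jan 2005, so the next rule applies.
Dimitriou and Ibarra both have years of continuous service 24 years, so the next rule applies.
Among Dimitriou and Ibarra, alphabetically by surname: Dimitriou before Ibarra.
Delgado and Salazar both have date of appointment to current position 25 Dec 2011, so the next rule applies.
Delgado and Salazar both have years of continuous service 10 years, so the next rule applies.
Among Delgado and Salazar, alphabetically by surname: Delgado before Salazar.
Order: Ruiz, Osei, Dimitriou, Ibarra, Delgado, Salazar. So position 3.

3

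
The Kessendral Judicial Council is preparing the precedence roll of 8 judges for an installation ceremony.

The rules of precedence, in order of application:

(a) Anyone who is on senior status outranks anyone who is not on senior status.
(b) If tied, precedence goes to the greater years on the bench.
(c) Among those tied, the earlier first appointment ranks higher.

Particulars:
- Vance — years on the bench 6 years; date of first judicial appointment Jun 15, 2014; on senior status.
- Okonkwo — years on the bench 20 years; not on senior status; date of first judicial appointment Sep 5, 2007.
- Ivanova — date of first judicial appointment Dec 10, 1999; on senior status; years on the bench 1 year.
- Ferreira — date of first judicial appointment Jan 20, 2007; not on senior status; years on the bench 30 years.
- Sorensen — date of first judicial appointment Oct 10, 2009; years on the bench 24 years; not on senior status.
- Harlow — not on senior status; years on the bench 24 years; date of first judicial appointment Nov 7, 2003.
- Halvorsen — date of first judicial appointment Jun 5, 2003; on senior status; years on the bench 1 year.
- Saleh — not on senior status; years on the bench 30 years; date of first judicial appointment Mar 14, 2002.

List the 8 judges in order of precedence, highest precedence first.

By the first rule: Vance, Ivanova and Halvorsen (each on senior status); then Saleh, Ferreira, Harlow, Sorensen and Okonkwo (each not on senior status).
Among Vance, Ivanova and Halvorsen, by years on the bench (higher first): Vance (6 years) before Ivanova and Halvorsen (1 year).
Among Ivanova and Halvorsen, by date of first judicial appointment (earlier first): Ivanova (Dec 10, 1999) before Halvorsen (Jun 5, 2003).
Among Saleh, Ferreira, Harlow, Sorensen and Okonkwo, by years on the bench (higher first): Saleh and Ferreira (30 years) before Harlow and Sorensen (24 years) before Okonkwo (20 years).
Among Saleh and Ferreira, by date of first judicial appointment (earlier first): Saleh (Mar 14, 2002) before Ferreira (Jan 20, 2007).
Among Harlow and Sorensen, by date of first judicial appointment (earlier first): Harlow (Nov 7, 2003) before Sorensen (Oct 10, 2009).
Full order: Vance, Ivanova, Halvorsen, Saleh, Ferreira, Harlow, Sorensen, Okonkwo.

Vance, Ivanova, Halvorsen, Saleh, Ferreira, Harlow, Sorensen, Okonkwo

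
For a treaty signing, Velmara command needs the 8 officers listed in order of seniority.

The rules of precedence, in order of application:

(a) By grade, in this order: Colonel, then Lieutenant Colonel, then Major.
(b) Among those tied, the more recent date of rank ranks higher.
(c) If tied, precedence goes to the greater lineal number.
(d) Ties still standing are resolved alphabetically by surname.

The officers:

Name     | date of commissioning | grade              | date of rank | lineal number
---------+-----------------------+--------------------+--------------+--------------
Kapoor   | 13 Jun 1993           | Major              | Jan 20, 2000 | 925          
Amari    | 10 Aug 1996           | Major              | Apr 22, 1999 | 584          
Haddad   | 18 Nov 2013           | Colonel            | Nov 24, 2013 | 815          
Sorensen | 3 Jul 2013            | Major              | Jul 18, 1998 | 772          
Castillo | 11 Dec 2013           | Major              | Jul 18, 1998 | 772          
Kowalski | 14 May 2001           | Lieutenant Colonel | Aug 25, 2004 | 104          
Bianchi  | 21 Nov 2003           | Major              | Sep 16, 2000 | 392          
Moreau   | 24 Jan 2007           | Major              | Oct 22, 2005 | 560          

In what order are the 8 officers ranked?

Haddad, Kowalski, Moreau, Bianchi, Kapoor, Amari, Castillo, Sorensen

By grade: Haddad (Colonel); then Kowalski (Lieutenant Colonel); then Moreau, Bianchi, Kapoor, Amari, Castillo and Sorensen (Major).
Among Moreau, Bianchi, Kapoor, Amari, Castillo and Sorensen, by date of rank (later first): Moreau (Oct 22, 2005) before Bianchi (Sep 16, 2000) before Kapoor (Jan 20, 2000) before Amari (Apr 22, 1999) before Castillo and Sorensen (Jul 18, 1998).
Castillo and Sorensen both have lineal number 772, so the next rule applies.
Among Castillo and Sorensen, alphabetically by surname: Castillo before Sorensen.
Full order: Haddad, Kowalski, Moreau, Bianchi, Kapoor, Amari, Castillo, Sorensen.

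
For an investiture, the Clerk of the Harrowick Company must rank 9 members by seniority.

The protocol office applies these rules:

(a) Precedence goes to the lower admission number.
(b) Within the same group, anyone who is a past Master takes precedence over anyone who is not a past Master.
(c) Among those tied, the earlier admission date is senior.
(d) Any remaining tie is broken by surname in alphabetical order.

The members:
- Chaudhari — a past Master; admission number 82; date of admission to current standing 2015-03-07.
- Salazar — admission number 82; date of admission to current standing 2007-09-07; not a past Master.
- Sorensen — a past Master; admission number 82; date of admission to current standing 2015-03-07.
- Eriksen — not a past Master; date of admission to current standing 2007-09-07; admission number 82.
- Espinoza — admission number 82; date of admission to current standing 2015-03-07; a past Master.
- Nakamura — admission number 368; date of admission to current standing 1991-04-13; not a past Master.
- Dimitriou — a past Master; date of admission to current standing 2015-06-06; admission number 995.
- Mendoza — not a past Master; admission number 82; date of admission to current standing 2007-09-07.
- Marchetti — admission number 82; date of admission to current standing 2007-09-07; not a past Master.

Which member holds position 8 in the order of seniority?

By admission number (lower first): Chaudhari, Espinoza, Sorensen, Eriksen, Marchetti, Mendoza and Salazar (each 82); then Nakamura (368); then Dimitriou (995).
Among Chaudhari, Espinoza, Sorensen, Eriksen, Marchetti, Mendoza and Salazar, a past Master before not a past Master: Chaudhari, Espinoza and Sorensen (a past Master) before Eriksen, Marchetti, Mendoza and Salazar (not a past Master).
Chaudhari, Espinoza and Sorensen all have date of admission to current standing 2015-03-07, so the next rule applies.
Among Chaudhari, Espinoza and Sorensen, alphabetically by surname: Chaudhari before Espinoza before Sorensen.
Eriksen, Marchetti, Mendoza and Salazar all have date of admission to current standing 2007-09-07, so the next rule applies.
Among Eriksen, Marchetti, Mendoza and Salazar, alphabetically by surname: Eriksen before Marchetti before Mendoza before Salazar.
Order: Chaudhari, Espinoza, Sorensen, Eriksen, Marchetti, Mendoza, Salazar, Nakamura, Dimitriou.

Nakamura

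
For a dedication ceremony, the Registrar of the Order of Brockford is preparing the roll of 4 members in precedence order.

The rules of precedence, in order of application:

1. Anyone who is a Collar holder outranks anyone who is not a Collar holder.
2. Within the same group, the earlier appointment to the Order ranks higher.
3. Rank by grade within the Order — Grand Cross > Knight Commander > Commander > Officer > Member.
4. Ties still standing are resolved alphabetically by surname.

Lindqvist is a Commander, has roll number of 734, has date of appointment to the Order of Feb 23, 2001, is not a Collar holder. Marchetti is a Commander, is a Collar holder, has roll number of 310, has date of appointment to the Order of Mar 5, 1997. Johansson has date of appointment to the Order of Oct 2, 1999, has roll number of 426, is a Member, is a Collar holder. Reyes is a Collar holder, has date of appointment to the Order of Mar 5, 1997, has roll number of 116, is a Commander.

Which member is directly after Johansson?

By the first rule: Marchetti, Reyes and Johansson (each a Collar holder); then Lindqvist (not a Collar holder).
Among Marchetti, Reyes and Johansson, by date of appointment to the Order (earlier first): Marchetti and Reyes (Mar 5, 1997) before Johansson (Oct 2, 1999).
Marchetti and Reyes are each Commander, so the next rule applies.
Among Marchetti and Reyes, alphabetically by surname: Marchetti before Reyes.
Order: Marchetti, Reyes, Johansson, Lindqvist.

Lindqvist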